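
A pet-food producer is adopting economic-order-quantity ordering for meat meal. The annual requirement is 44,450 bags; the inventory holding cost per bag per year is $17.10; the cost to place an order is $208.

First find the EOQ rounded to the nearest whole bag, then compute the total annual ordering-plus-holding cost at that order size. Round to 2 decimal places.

Q* = √(2·D·S / H) = √(2·44,450·208 / 17.1) = √1,081,356.7 ≈ 1,039.88 → Q = 1,040 bags
Annual ordering cost = (D/Q)·S = (44,450/1,040) × 208 = $8,890.00
Annual holding cost  = (Q/2)·H = (1,040/2) × 17.1 = $8,892.00
Total = $8,890.00 + $8,892.00 = $17,782.00

$17,782.00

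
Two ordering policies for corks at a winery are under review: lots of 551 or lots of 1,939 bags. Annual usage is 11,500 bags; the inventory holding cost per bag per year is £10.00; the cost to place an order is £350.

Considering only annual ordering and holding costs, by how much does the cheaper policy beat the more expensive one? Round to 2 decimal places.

£1,710.91

TC(Q) = (D/Q)S + (Q/2)H
TC(551) = (11,500/551)×350 + (551/2)×10 = £10,059.90
TC(1,939) = (11,500/1,939)×350 + (1,939/2)×10 = £11,770.81
Cheaper: Q = 551.  Difference = £1,710.91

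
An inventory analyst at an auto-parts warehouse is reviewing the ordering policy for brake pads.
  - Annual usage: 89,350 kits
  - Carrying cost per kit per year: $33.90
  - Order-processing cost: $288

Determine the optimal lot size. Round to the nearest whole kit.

1,232 kits

Optimal lot size Q* = (2 × 89,350 × $288 / $33.9)^½ ≈ 1,232.14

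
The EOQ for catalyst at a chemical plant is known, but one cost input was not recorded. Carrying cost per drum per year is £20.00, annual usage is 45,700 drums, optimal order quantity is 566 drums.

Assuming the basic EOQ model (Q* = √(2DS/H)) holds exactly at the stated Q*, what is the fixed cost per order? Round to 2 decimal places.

EOQ relation: Q² = 2DS/H, so rearrange for the unknown.
S = Q²H / (2D) = 566² × 20 / (2 × 45,700) = 70.0998

£70.10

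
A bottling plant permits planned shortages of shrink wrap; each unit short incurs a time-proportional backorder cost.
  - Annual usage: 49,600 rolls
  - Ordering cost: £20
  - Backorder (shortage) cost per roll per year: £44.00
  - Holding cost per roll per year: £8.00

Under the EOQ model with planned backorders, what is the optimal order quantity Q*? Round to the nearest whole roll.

541 rolls

Q* = √(2DS/H) · √((H + b)/b)
   = √(2 × 49,600 × 20 / 8) · √((8 + 44) / 44)
   = 497.996 × 1.0871 ≈ 541.38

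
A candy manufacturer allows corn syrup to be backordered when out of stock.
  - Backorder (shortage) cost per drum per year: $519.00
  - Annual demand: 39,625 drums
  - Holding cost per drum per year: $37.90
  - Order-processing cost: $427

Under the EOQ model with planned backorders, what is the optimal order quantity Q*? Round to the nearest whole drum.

979 drums

Q* = √(2DS/H) · √((H + b)/b)
   = √(2 × 39,625 × 427 / 37.9) · √((37.9 + 519) / 519)
   = 944.918 × 1.0359 ≈ 978.81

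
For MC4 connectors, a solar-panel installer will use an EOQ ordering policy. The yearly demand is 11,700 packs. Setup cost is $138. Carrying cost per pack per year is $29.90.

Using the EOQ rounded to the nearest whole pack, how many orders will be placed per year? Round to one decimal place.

Q* = √(2·D·S / H) = √(2·11,700·138 / 29.9) = √108,000.0 ≈ 328.63 → Q = 329
N = D/Q = 11,700/329 ≈ 35.562 orders/yr

35.6 orders per year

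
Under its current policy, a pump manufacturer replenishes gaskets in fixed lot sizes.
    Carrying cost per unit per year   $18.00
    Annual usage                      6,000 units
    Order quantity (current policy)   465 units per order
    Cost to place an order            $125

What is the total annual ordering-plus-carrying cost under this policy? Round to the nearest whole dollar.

$5,798

Ordering: D/Q × S = 6,000/465 × $125 = $1,612.90
Holding:  Q/2 × H = 465/2 × $18 = $4,185.00
Total = $1,612.90 + $4,185.00 = $5,797.90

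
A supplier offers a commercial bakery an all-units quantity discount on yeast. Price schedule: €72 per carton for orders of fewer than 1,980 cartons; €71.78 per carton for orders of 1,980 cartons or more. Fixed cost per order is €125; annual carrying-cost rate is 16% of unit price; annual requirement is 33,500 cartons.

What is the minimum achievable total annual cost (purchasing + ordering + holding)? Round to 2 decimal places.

H₁ = 16%×€72 = €11.5200;  H₂ = 16%×€71.78 = €11.4848
EOQ₁ = √(2×33,500×125/11.5200) = 852.64  (< 1,980, feasible at tier 1)
EOQ₂ = √(2×33,500×125/11.4848) = 853.95  (< 1,980 → use Q = 1,980 at tier-2 price)
TC(tier 1 (EOQ₁), Q≈852.6) = €2,421,822.42
TC(tier 2, Q≈1,980.0) = €2,418,114.85
Minimum at tier 2: €2,418,114.85

€2,418,114.85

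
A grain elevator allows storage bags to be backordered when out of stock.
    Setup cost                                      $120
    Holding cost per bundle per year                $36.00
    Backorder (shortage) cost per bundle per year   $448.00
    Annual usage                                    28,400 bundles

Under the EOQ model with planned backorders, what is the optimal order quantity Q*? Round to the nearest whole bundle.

Q* = √(2DS/H) · √((H + b)/b)
   = √(2 × 28,400 × 120 / 36) · √((36 + 448) / 448)
   = 435.125 × 1.0394 ≈ 452.27

452 bundles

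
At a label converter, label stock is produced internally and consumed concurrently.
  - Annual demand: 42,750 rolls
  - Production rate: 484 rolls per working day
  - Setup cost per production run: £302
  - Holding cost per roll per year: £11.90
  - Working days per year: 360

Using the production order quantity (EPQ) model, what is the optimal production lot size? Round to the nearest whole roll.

1,696 rolls

d = 42,750/360 = 118.7500 rolls/day;  effective holding cost H(1 − d/p) = 11.9·(1 − 118.7500/484) = 8.98032
Q* = √(2DS / H_eff) = √(2·42,750·302 / 8.98032) ≈ 1,695.67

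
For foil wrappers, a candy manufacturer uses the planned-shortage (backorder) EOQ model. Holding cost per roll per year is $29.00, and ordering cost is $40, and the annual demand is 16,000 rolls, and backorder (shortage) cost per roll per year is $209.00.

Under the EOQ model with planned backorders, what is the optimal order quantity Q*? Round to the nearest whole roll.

224 rolls

Basic EOQ = √(2·16,000·40/29) = 210.090
Backorder adjustment √((H+b)/b) = √((29+209)/209) = 1.0671
Q* = 210.090 × 1.0671 ≈ 224.19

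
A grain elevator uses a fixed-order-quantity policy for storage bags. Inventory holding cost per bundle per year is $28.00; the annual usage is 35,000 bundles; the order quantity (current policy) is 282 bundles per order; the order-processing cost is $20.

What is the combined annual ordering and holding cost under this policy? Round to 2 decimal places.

$6,430.27

Annual ordering cost = (D/Q)·S = (35,000/282) × 20 = $2,482.27
Annual holding cost  = (Q/2)·H = (282/2) × 28 = $3,948.00
Total = $2,482.27 + $3,948.00 = $6,430.27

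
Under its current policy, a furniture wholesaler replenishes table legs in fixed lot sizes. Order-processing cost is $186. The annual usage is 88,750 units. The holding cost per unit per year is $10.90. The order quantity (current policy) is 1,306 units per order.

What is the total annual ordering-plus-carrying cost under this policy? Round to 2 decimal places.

$19,757.44

Annual ordering cost = (D/Q)·S = (88,750/1,306) × 186 = $12,639.74
Annual holding cost  = (Q/2)·H = (1,306/2) × 10.9 = $7,117.70
Total = $12,639.74 + $7,117.70 = $19,757.44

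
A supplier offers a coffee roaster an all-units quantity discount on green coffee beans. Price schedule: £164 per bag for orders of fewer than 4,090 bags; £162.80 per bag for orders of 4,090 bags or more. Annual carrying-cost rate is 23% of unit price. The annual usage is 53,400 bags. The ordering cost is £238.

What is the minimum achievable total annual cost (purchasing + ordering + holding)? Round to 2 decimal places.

£8,773,200.36

H₁ = 23%×£164 = £37.7200;  H₂ = 23%×£162.80 = £37.4440
EOQ₁ = √(2×53,400×238/37.7200) = 820.90  (< 4,090, feasible at tier 1)
EOQ₂ = √(2×53,400×238/37.4440) = 823.92  (< 4,090 → use Q = 4,090 at tier-2 price)
TC(tier 1 (EOQ₁), Q≈820.9) = £8,788,564.21
TC(tier 2, Q≈4,090.0) = £8,773,200.36
Minimum at tier 2: £8,773,200.36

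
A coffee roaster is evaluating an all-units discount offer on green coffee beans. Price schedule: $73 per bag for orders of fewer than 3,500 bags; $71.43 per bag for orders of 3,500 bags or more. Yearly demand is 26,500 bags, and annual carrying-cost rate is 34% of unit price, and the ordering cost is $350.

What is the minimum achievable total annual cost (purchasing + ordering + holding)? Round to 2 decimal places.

$1,938,045.85

H₁ = 34%×$73 = $24.8200;  H₂ = 34%×$71.43 = $24.2862
EOQ₁ = √(2×26,500×350/24.8200) = 864.51  (< 3,500, feasible at tier 1)
EOQ₂ = √(2×26,500×350/24.2862) = 873.96  (< 3,500 → use Q = 3,500 at tier-2 price)
TC(tier 1 (EOQ₁), Q≈864.5) = $1,955,957.19
TC(tier 2, Q≈3,500.0) = $1,938,045.85
Minimum at tier 2: $1,938,045.85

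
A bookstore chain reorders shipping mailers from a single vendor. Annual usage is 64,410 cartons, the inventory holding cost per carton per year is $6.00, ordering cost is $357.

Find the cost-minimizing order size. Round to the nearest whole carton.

EOQ = √(2DS/H) = √(2 × 64,410 × 357 / 6)
    = √(7,664,790.00) ≈ 2,768.54

2,769 cartons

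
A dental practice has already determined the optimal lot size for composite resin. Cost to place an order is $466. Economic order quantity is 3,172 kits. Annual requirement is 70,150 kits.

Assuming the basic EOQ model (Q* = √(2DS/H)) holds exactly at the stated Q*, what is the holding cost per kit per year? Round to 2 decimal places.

$6.50

Since Q* = (2DS/H)^½, squaring gives Q*²·H = 2DS.
H = 2DS / Q² = 2 × 70,150 × 466 / 3,172² = 6.4980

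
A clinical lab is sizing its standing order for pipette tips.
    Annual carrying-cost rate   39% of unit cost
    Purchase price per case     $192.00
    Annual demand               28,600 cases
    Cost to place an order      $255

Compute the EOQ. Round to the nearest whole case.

441 cases

Holding cost per case per year: H = 39% × $192 = $74.8800
EOQ = √(2DS/H) = √(2 × 28,600 × 255 / 74.88)
    = √(194,791.67) ≈ 441.35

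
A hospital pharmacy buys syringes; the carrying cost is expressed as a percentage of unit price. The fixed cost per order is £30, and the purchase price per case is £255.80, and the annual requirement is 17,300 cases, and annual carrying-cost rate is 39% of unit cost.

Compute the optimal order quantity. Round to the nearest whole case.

H = i·C = 0.39 × £255.8 = £99.7620 per case-year
Optimal lot size Q* = (2 × 17,300 × £30 / £99.762)^½ ≈ 102.00

102 cases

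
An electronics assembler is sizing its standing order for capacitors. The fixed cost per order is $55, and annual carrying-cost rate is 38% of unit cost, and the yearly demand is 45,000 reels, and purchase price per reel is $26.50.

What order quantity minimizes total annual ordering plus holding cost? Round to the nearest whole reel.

701 reels

Carrying cost H = $26.5 × 38% = $10.0700/reel/yr
Optimal lot size Q* = (2 × 45,000 × $55 / $10.07)^½ ≈ 701.11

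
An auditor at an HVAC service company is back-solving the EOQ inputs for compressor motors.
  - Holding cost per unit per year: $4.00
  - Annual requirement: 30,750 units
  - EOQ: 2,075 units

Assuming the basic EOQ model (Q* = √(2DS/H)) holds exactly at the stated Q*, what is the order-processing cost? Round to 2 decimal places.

EOQ relation: Q² = 2DS/H, so rearrange for the unknown.
S = Q²H / (2D) = 2,075² × 4 / (2 × 30,750) = 280.0407

$280.04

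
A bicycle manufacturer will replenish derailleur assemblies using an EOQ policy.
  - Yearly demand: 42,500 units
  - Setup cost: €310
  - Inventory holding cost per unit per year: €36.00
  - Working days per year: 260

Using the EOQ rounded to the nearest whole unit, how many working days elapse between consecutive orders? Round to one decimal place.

EOQ = √(2DS/H) = √(2 × 42,500 × 310 / 36)
    = √(731,944.44) ≈ 855.54 → Q = 856 units
Cycle time = (working days × Q)/D = (260 × 856) / 42,500 = 5.237 days

5.2 days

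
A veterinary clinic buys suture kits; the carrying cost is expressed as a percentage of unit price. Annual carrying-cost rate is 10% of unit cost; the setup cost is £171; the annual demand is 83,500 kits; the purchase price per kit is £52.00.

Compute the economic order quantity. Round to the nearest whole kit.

2,343 kits

H = i·C = 0.1 × £52 = £5.2000 per kit-year
EOQ = √(2DS/H) = √(2 × 83,500 × 171 / 5.2)
    = √(5,491,730.77) ≈ 2,343.44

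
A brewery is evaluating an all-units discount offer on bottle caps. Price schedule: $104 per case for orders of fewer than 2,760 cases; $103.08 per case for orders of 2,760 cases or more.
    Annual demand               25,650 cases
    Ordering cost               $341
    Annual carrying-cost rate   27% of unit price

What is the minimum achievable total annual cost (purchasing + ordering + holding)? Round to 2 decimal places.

H₁ = 27%×$104 = $28.0800;  H₂ = 27%×$103.08 = $27.8316
EOQ₁ = √(2×25,650×341/28.0800) = 789.29  (< 2,760, feasible at tier 1)
EOQ₂ = √(2×25,650×341/27.8316) = 792.81  (< 2,760 → use Q = 2,760 at tier-2 price)
TC(tier 1 (EOQ₁), Q≈789.3) = $2,689,763.30
TC(tier 2, Q≈2,760.0) = $2,685,578.68
Minimum at tier 2: $2,685,578.68

$2,685,578.68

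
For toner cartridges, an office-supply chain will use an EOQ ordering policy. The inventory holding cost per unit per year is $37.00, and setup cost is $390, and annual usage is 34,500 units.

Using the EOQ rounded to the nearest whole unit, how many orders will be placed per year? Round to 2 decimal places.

Optimal lot size Q* = (2 × 34,500 × $390 / $37)^½ ≈ 852.82 → Q = 853
N = D/Q = 34,500/853 ≈ 40.445 orders/yr

40.45 orders per year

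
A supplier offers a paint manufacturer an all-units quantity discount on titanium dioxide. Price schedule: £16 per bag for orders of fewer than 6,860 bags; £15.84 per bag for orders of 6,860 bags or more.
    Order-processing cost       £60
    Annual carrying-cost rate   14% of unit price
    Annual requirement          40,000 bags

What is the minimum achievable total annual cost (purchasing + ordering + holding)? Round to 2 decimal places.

£641,556.22

H₁ = 14%×£16 = £2.2400;  H₂ = 14%×£15.84 = £2.2176
EOQ₁ = √(2×40,000×60/2.2400) = 1,463.85  (< 6,860, feasible at tier 1)
EOQ₂ = √(2×40,000×60/2.2176) = 1,471.22  (< 6,860 → use Q = 6,860 at tier-2 price)
TC(tier 1 (EOQ₁), Q≈1,463.9) = £643,279.02
TC(tier 2, Q≈6,860.0) = £641,556.22
Minimum at tier 2: £641,556.22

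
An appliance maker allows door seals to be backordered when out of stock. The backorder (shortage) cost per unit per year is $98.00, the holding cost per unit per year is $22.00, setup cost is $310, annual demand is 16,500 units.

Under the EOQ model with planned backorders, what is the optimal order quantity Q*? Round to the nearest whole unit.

755 units

Basic EOQ = √(2·16,500·310/22) = 681.909
Backorder adjustment √((H+b)/b) = √((22+98)/98) = 1.1066
Q* = 681.909 × 1.1066 ≈ 754.58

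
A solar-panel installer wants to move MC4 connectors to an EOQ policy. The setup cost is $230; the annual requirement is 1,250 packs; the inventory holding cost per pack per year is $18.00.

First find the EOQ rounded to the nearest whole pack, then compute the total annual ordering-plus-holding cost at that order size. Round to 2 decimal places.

EOQ = √(2DS/H) = √(2 × 1,250 × 230 / 18)
    = √(31,944.44) ≈ 178.73 → Q = 179 packs
Annual ordering cost = (D/Q)·S = (1,250/179) × 230 = $1,606.15
Annual holding cost  = (Q/2)·H = (179/2) × 18 = $1,611.00
Total = $1,606.15 + $1,611.00 = $3,217.15

$3,217.15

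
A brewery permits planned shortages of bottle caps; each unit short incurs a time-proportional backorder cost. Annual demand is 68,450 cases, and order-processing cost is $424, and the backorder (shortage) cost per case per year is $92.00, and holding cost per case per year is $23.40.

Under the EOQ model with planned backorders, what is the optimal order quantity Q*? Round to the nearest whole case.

1,764 cases

Q* = √(2DS/H) · √((H + b)/b)
   = √(2 × 68,450 × 424 / 23.4) · √((23.4 + 92) / 92)
   = 1,574.986 × 1.1200 ≈ 1,763.95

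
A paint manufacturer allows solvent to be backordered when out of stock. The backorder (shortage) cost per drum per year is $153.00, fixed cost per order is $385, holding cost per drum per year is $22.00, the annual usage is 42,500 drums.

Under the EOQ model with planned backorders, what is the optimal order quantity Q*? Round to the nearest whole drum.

Basic EOQ = √(2·42,500·385/22) = 1,219.631
Backorder adjustment √((H+b)/b) = √((22+153)/153) = 1.0695
Q* = 1,219.631 × 1.0695 ≈ 1,304.37

1,304 drums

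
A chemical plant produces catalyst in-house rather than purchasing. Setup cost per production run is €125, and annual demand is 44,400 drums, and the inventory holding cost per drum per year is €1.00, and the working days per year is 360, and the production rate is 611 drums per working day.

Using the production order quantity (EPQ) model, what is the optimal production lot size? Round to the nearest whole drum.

3,729 drums

Daily demand d = 44,400/360 = 123.333; p = 611; 1 − d/p = 0.79815
EPQ = √(2DS / (H(1 − d/p)))
    = √(2 × 44,400 × 125 / (1 × 0.79815)) ≈ 3,729.24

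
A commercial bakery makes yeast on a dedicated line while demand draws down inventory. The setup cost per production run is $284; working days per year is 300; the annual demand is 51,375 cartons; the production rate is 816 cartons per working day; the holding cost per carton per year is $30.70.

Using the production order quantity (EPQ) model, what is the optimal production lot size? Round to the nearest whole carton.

Daily demand d = 51,375/300 = 171.250; p = 816; 1 − d/p = 0.79013
EPQ = √(2DS / (H(1 − d/p)))
    = √(2 × 51,375 × 284 / (30.7 × 0.79013)) ≈ 1,096.81

1,097 cartons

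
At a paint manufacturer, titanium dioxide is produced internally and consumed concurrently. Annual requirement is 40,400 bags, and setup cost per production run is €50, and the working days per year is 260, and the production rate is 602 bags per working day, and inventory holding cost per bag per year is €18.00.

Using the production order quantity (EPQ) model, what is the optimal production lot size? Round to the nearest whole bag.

550 bags

d = 40,400/260 = 155.3846 bags/day;  effective holding cost H(1 − d/p) = 18·(1 − 155.3846/602) = 13.35395
Q* = √(2DS / H_eff) = √(2·40,400·50 / 13.35395) ≈ 550.03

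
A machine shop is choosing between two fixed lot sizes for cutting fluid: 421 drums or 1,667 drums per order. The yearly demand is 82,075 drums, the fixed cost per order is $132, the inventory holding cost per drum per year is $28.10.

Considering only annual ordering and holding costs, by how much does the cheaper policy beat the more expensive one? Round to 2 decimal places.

TC(Q) = (D/Q)S + (Q/2)H
TC(421) = (82,075/421)×132 + (421/2)×28.1 = $31,648.78
TC(1,667) = (82,075/1,667)×132 + (1,667/2)×28.1 = $29,920.39
Lots of 1,667 are cheaper by $1,728.39.

$1,728.39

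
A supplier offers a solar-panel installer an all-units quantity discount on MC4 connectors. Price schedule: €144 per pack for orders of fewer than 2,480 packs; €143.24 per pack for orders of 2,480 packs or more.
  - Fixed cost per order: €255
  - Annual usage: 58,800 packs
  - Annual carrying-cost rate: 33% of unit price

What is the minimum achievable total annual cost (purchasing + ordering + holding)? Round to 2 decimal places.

€8,487,171.78

H₁ = 33%×€144 = €47.5200;  H₂ = 33%×€143.24 = €47.2692
EOQ₁ = √(2×58,800×255/47.5200) = 794.39  (< 2,480, feasible at tier 1)
EOQ₂ = √(2×58,800×255/47.2692) = 796.50  (< 2,480 → use Q = 2,480 at tier-2 price)
TC(tier 1 (EOQ₁), Q≈794.4) = €8,504,949.57
TC(tier 2, Q≈2,480.0) = €8,487,171.78
Minimum at tier 2: €8,487,171.78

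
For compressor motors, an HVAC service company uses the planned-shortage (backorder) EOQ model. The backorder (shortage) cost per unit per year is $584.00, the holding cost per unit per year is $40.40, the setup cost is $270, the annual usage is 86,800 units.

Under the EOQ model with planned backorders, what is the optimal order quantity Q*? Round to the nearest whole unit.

1,114 units

Basic EOQ = √(2·86,800·270/40.4) = 1,077.125
Backorder adjustment √((H+b)/b) = √((40.4+584)/584) = 1.0340
Q* = 1,077.125 × 1.0340 ≈ 1,113.76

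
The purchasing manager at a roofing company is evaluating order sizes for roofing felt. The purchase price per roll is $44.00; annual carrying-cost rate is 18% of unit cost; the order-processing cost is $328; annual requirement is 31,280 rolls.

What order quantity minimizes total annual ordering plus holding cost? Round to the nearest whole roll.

1,610 rolls

H = i·C = 0.18 × $44 = $7.9200 per roll-year
2DS/H = 2·31,280·328/7.92 = 2,590,868.69
EOQ = √2,590,868.69 ≈ 1,609.62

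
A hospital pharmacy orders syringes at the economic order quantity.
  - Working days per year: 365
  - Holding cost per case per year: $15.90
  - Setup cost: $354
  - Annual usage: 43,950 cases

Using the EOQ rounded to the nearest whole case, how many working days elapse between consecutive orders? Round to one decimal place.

EOQ = √(2DS/H) = √(2 × 43,950 × 354 / 15.9)
    = √(1,957,018.87) ≈ 1,398.93 → Q = 1,399 cases
T = Q/D × 365 days = 1,399/43,950 × 365 = 11.619 days

11.6 days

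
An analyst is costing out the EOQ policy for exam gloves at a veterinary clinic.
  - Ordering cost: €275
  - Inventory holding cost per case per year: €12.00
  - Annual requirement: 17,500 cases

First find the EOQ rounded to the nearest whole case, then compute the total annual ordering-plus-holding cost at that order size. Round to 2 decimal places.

Optimal lot size Q* = (2 × 17,500 × €275 / €12)^½ ≈ 895.59 → Q = 896 cases
Annual ordering cost = (D/Q)·S = (17,500/896) × 275 = €5,371.09
Annual holding cost  = (Q/2)·H = (896/2) × 12 = €5,376.00
Total = €5,371.09 + €5,376.00 = €10,747.09

€10,747.09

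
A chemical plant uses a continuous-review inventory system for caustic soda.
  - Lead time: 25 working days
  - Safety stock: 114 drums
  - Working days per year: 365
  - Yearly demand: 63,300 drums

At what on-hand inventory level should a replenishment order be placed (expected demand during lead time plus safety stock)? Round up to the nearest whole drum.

Daily demand d = 63,300 / 365 = 173.425 drums/day
Demand during lead time = 173.425 × 25 = 4,335.62
Reorder point = 4,335.62 + 114 = 4,449.62 → round up

4,450 drums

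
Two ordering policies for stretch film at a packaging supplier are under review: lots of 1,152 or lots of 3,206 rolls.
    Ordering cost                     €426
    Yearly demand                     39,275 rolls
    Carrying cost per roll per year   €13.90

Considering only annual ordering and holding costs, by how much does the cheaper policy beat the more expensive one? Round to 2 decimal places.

€4,970.43

Annual cost at Q: ordering D·S/Q plus holding Q·H/2.
TC(1,152) = (39,275/1,152)×426 + (1,152/2)×13.9 = €22,529.97
TC(3,206) = (39,275/3,206)×426 + (3,206/2)×13.9 = €27,500.40
|ΔTC| = |€22,529.97 − €27,500.40| = €4,970.43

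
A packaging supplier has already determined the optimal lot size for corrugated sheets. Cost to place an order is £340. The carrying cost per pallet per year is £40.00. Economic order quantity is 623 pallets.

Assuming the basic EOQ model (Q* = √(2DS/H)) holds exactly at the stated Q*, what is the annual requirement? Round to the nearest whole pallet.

22,831 pallets per year

EOQ relation: Q² = 2DS/H, so rearrange for the unknown.
D = Q²H / (2S) = 623² × 40 / (2 × 340) = 22,831.12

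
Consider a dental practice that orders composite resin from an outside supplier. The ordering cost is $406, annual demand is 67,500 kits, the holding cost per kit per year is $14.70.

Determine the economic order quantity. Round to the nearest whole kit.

Optimal lot size Q* = (2 × 67,500 × $406 / $14.7)^½ ≈ 1,930.95

1,931 kits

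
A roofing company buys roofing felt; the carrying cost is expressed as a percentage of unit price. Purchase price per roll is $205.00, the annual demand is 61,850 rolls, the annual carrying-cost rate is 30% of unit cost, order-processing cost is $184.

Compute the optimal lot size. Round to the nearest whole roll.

608 rolls

H = i·C = 0.3 × $205 = $61.5000 per roll-year
2DS/H = 2·61,850·184/61.5 = 370,094.31
EOQ = √370,094.31 ≈ 608.35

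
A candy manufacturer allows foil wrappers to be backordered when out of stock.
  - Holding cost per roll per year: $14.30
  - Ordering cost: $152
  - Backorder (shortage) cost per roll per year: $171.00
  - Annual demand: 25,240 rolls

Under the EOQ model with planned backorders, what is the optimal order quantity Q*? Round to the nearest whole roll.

Q* = √(2DS/H) · √((H + b)/b)
   = √(2 × 25,240 × 152 / 14.3) · √((14.3 + 171) / 171)
   = 732.510 × 1.0410 ≈ 762.52

763 rolls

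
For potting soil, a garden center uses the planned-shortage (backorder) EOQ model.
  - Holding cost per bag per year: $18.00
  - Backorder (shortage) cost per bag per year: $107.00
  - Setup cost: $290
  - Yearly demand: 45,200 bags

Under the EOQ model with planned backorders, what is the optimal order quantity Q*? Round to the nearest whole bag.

Q* = √(2DS/H) · √((H + b)/b)
   = √(2 × 45,200 × 290 / 18) · √((18 + 107) / 107)
   = 1,206.832 × 1.0808 ≈ 1,304.40

1,304 bags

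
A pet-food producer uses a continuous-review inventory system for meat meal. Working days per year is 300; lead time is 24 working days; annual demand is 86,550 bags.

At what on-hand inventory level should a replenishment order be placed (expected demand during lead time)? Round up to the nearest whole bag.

6,924 bags

Daily demand d = 86,550 / 300 = 288.500 bags/day
Demand during lead time = 288.500 × 24 = 6,924.00
Reorder point = 6,924.00 → round up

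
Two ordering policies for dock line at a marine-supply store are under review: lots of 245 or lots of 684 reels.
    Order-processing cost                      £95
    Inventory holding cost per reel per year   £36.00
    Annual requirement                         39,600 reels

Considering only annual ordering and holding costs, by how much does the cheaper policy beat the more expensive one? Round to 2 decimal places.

TC(Q) = (D/Q)S + (Q/2)H
TC(245) = (39,600/245)×95 + (245/2)×36 = £19,765.10
TC(684) = (39,600/684)×95 + (684/2)×36 = £17,812.00
|ΔTC| = |£19,765.10 − £17,812.00| = £1,953.10

£1,953.10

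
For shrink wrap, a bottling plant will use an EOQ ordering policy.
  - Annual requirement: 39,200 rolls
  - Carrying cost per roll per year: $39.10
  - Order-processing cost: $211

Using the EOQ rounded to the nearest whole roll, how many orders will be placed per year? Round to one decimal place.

60.3 orders per year

2DS/H = 2·39,200·211/39.1 = 423,079.28
EOQ = √423,079.28 ≈ 650.45 → Q = 650
Orders per year = D/Q = 39,200 / 650 = 60.308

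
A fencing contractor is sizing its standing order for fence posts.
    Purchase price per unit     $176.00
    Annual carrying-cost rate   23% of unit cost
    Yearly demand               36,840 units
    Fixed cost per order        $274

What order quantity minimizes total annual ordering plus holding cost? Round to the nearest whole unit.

Carrying cost H = $176 × 23% = $40.4800/unit/yr
2DS/H = 2·36,840·274/40.48 = 498,723.32
EOQ = √498,723.32 ≈ 706.20

706 units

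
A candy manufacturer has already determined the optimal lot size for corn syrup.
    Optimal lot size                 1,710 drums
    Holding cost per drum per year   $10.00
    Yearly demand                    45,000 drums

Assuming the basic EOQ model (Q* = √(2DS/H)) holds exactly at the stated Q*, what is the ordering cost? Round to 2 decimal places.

Since Q* = (2DS/H)^½, squaring gives Q*²·H = 2DS.
S = Q²H / (2D) = 1,710² × 10 / (2 × 45,000) = 324.9000

$324.90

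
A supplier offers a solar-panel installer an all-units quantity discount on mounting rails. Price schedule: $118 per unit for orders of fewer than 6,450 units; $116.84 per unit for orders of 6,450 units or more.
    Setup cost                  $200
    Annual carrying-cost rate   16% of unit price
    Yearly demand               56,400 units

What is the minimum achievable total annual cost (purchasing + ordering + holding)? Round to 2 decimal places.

$6,651,814.28

H₁ = 16%×$118 = $18.8800;  H₂ = 16%×$116.84 = $18.6944
EOQ₁ = √(2×56,400×200/18.8800) = 1,093.12  (< 6,450, feasible at tier 1)
EOQ₂ = √(2×56,400×200/18.6944) = 1,098.53  (< 6,450 → use Q = 6,450 at tier-2 price)
TC(tier 1 (EOQ₁), Q≈1,093.1) = $6,675,838.14
TC(tier 2, Q≈6,450.0) = $6,651,814.28
Minimum at tier 2: $6,651,814.28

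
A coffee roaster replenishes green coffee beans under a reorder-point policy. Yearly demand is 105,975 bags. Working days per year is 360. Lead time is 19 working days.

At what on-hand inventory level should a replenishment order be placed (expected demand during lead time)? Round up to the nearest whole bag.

5,594 bags

Daily demand d = 105,975 / 360 = 294.375 bags/day
Demand during lead time = 294.375 × 19 = 5,593.12
Reorder point = 5,593.12 → round up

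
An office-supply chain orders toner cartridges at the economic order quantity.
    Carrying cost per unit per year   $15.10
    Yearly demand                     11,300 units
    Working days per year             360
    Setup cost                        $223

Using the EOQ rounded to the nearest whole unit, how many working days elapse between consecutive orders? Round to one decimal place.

Q* = √(2·D·S / H) = √(2·11,300·223 / 15.1) = √333,761.6 ≈ 577.72 → Q = 578 units
Days between orders = 360 / (D/Q) = 360 / 19.550 ≈ 18.414

18.4 days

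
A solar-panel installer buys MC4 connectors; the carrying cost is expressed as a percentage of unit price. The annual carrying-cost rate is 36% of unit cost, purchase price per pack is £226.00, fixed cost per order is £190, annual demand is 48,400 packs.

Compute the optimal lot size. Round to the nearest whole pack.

475 packs

H = i·C = 0.36 × £226 = £81.3600 per pack-year
EOQ = √(2DS/H) = √(2 × 48,400 × 190 / 81.36)
    = √(226,057.03) ≈ 475.45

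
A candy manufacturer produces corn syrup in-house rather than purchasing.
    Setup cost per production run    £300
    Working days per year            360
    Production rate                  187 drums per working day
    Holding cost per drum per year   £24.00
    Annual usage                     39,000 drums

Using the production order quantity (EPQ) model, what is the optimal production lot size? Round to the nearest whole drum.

Daily demand d = 39,000/360 = 108.333; p = 187; 1 − d/p = 0.42068
EPQ = √(2DS / (H(1 − d/p)))
    = √(2 × 39,000 × 300 / (24 × 0.42068)) ≈ 1,522.40

1,522 drums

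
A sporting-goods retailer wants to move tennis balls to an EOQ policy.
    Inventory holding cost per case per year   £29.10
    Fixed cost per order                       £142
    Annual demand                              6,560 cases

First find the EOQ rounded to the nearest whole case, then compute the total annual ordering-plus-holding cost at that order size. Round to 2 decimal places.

£7,363.05

EOQ = √(2DS/H) = √(2 × 6,560 × 142 / 29.1)
    = √(64,021.99) ≈ 253.03 → Q = 253 cases
Orders/yr = 6,560/253 = 25.929; ordering cost = 25.929 × £142 = £3,681.90
Average inventory = 253/2 = 126.5; holding cost = 126.5 × £29.1 = £3,681.15
Total = £3,681.90 + £3,681.15 = £7,363.05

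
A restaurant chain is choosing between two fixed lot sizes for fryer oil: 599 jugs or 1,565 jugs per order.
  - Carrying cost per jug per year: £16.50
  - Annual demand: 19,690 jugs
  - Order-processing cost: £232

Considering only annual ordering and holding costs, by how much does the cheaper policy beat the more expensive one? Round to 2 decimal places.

For each Q, cost = (D/Q)·S + (Q/2)·H.
TC(599) = (19,690/599)×232 + (599/2)×16.5 = £12,567.93
TC(1,565) = (19,690/1,565)×232 + (1,565/2)×16.5 = £15,830.15
Cheaper: Q = 599.  Difference = £3,262.22

£3,262.22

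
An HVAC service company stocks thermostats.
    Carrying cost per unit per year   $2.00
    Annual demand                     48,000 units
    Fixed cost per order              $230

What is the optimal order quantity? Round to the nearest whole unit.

3,323 units

EOQ = √(2DS/H) = √(2 × 48,000 × 230 / 2)
    = √(11,040,000.00) ≈ 3,322.65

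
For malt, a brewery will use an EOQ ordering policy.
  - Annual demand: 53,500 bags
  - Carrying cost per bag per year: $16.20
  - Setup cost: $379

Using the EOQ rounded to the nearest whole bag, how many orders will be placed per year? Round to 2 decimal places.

2DS/H = 2·53,500·379/16.2 = 2,503,271.60
EOQ = √2,503,271.60 ≈ 1,582.17 → Q = 1,582
N = D/Q = 53,500/1,582 ≈ 33.818 orders/yr

33.82 orders per year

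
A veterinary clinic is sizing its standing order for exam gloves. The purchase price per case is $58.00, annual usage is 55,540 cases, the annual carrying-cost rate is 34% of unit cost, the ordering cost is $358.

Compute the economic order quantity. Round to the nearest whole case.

Holding cost per case per year: H = 34% × $58 = $19.7200
Optimal lot size Q* = (2 × 55,540 × $358 / $19.72)^½ ≈ 1,420.06

1,420 cases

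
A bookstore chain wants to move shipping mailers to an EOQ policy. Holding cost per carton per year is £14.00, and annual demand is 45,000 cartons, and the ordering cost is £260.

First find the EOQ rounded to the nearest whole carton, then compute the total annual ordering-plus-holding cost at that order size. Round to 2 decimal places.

£18,099.72

Optimal lot size Q* = (2 × 45,000 × £260 / £14)^½ ≈ 1,292.84 → Q = 1,293 cartons
Orders/yr = 45,000/1,293 = 34.803; ordering cost = 34.803 × £260 = £9,048.72
Average inventory = 1,293/2 = 646.5; holding cost = 646.5 × £14 = £9,051.00
Total = £9,048.72 + £9,051.00 = £18,099.72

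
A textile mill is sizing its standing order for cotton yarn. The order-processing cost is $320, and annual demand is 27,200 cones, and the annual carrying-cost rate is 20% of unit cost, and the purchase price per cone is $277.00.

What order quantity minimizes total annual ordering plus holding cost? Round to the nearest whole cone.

H = i·C = 0.2 × $277 = $55.4000 per cone-year
Q* = √(2·D·S / H) = √(2·27,200·320 / 55.4) = √314,223.8 ≈ 560.56

561 cones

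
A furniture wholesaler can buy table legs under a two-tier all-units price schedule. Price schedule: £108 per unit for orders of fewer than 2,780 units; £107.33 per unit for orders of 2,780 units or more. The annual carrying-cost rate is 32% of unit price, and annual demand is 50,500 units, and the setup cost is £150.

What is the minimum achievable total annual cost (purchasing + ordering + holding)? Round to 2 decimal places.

H₁ = 32%×£108 = £34.5600;  H₂ = 32%×£107.33 = £34.3456
EOQ₁ = √(2×50,500×150/34.5600) = 662.09  (< 2,780, feasible at tier 1)
EOQ₂ = √(2×50,500×150/34.3456) = 664.16  (< 2,780 → use Q = 2,780 at tier-2 price)
TC(tier 1 (EOQ₁), Q≈662.1) = £5,476,881.96
TC(tier 2, Q≈2,780.0) = £5,470,630.20
Minimum at tier 2: £5,470,630.20

£5,470,630.20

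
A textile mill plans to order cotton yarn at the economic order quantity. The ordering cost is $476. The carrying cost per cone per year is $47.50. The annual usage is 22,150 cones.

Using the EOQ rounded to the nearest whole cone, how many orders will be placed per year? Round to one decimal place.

33.3 orders per year

EOQ = √(2DS/H) = √(2 × 22,150 × 476 / 47.5)
    = √(443,932.63) ≈ 666.28 → Q = 666
Orders per year = D/Q = 22,150 / 666 = 33.258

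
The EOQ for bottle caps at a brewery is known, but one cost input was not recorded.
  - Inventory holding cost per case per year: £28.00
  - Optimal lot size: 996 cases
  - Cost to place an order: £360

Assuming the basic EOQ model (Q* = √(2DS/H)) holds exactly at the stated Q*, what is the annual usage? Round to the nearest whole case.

Since Q* = (2DS/H)^½, squaring gives Q*²·H = 2DS.
D = Q²H / (2S) = 996² × 28 / (2 × 360) = 38,578.40

38,578 cases per year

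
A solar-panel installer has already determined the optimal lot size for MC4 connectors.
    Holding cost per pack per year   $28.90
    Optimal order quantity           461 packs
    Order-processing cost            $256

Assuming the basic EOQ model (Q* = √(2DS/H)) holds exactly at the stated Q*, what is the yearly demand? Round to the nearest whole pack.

EOQ relation: Q² = 2DS/H, so rearrange for the unknown.
D = Q²H / (2S) = 461² × 28.9 / (2 × 256) = 11,995.81

11,996 packs per year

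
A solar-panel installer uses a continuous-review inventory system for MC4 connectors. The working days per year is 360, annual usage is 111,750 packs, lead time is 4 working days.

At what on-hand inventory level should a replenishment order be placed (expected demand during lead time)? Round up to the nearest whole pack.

1,242 packs

Daily demand d = 111,750 / 360 = 310.417 packs/day
Demand during lead time = 310.417 × 4 = 1,241.67
Reorder point = 1,241.67 → round up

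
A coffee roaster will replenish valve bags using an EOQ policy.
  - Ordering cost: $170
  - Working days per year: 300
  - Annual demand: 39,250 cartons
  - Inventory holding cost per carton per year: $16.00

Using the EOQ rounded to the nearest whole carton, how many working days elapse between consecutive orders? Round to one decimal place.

Q* = √(2·D·S / H) = √(2·39,250·170 / 16) = √834,062.5 ≈ 913.27 → Q = 913 cartons
Cycle time = (working days × Q)/D = (300 × 913) / 39,250 = 6.978 days

7.0 days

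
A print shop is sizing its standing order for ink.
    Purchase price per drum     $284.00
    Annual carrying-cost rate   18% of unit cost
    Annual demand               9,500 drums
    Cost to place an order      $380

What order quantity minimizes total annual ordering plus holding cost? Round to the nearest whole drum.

Holding cost per drum per year: H = 18% × $284 = $51.1200
Q* = √(2·D·S / H) = √(2·9,500·380 / 51.12) = √141,236.3 ≈ 375.81

376 drums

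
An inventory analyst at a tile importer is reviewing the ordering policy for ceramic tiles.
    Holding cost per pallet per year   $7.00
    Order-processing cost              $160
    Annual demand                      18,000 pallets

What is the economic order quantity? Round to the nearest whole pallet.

907 pallets

2DS/H = 2·18,000·160/7 = 822,857.14
EOQ = √822,857.14 ≈ 907.11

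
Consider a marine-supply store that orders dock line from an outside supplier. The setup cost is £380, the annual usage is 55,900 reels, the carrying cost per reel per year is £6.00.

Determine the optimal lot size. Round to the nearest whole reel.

2DS/H = 2·55,900·380/6 = 7,080,666.67
EOQ = √7,080,666.67 ≈ 2,660.95

2,661 reels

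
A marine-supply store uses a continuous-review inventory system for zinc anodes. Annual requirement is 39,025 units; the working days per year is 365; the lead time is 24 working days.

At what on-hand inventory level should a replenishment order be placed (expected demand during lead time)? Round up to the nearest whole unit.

Daily demand d = 39,025 / 365 = 106.918 units/day
Demand during lead time = 106.918 × 24 = 2,566.03
Reorder point = 2,566.03 → round up

2,567 units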